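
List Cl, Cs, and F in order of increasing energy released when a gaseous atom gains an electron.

Cs, F, Cl

F is in period 2, group 17; Cl is in period 3, group 17; Cs is in period 6, group 1.
EA tends to increase across a period and decrease down a group, though the pattern is less regular than for IE or radius.
Here both period and group differ, so the two effects have to be weighed against each other.
F > Cs: relative to Cs, both the across-period and down-group shifts push F's electron affinity up.
Cl > F: this pair runs against the simple trend — see the exception note.
Note the exception: Cl has a higher electron affinity than F, contrary to the simple trend — F's small 2p subshell makes the incoming electron feel strong e⁻–e⁻ repulsion, so Cl actually releases more energy on gaining an electron.
For reference (kJ/mol): F 328, Cl 349, Cs 46.
So from lowest to highest: Cs < F < Cl.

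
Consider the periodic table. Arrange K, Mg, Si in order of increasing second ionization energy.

Mg < Si < K

After 1 electron has been removed, what remains? K⁺ is the bare [Ar] core; Mg⁺ still has 1 valence electron; Si⁺ still has 3 valence electrons.
Core electrons are held far more tightly than valence electrons, so K tops the IE_2 order.
Valence configurations: Mg⁺ [Ne]3s¹, Si⁺ [Ne]3s²3p¹.
Tabulated IE_2 (kJ/mol): K 3052, Mg 1451, Si 1577.
Hence IE_2: Mg < Si < K.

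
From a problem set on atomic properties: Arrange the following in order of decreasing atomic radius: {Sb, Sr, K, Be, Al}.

Be is in period 2, group 2; Al is in period 3, group 13; K is in period 4, group 1; Sr is in period 5, group 2; Sb is in period 5, group 15.
Radius decreases left→right (rising Z_eff, same n) and increases top→bottom (higher n).
Neither a single period nor a single group — weigh both effects.
Al > Be: period and group pull opposite ways; the down-group shift dominates (126 vs 102 pm).
Sb > Al: period and group pull opposite ways; the down-group shift dominates (140 vs 126 pm).
Sr > Sb: both are in period 5; the period trend gives Sr the larger value.
K > Sr: period and group pull opposite ways; the across-period shift dominates (196 vs 185 pm).
For reference (pm): Be 102, Al 126, K 196, Sr 185, Sb 140.
So from largest to smallest: K > Sr > Sb > Al > Be.

K, Sr, Sb, Al, Be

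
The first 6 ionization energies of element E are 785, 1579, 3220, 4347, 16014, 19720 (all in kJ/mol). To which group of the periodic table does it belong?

Group 14

Look for the largest jump between consecutive ionization energies: IE5/IE4 ≈ 3.7, far larger than any earlier ratio.
That jump marks the point where a core electron is being removed. So the atom has 4 valence electrons.
A main-group element with 4 valence electrons is in group 14.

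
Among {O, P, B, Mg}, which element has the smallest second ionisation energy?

Mg

Consider each +1 ion: O⁺ still has 5 valence electrons; P⁺ still has 4 valence electrons; B⁺ still has 2 valence electrons; Mg⁺ still has 1 valence electron.
All are still removing valence electrons, so compare the +1 ions as you would atoms: IE_2 generally rises across a period (higher Z_eff) and falls down a group (larger shell), subject to the usual subshell exceptions.
Valence configurations: O⁺ [He]2s²2p³, P⁺ [Ne]3s²3p², B⁺ [He]2s², Mg⁺ [Ne]3s¹.
Approximate IE_2 values (kJ/mol): O 3388, P 1907, B 2427, Mg 1451.
Putting it together, IE_2: Mg < P < B < O.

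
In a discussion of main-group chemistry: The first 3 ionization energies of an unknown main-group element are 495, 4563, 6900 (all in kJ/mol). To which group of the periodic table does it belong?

Group 1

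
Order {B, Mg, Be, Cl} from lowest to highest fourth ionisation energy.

Cl, Mg, Be, B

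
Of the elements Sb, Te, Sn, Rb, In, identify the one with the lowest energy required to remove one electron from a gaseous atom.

Rb is in period 5, group 1; In is in period 5, group 13; Sn is in period 5, group 14; Sb is in period 5, group 15; Te is in period 5, group 16.
Removing the outermost electron gets harder across a period and easier down a group.
All lie in period 5, so first ionization energy increases left to right.
The lowest energy required to remove one electron from a gaseous atom among these belongs to Rb.

Rb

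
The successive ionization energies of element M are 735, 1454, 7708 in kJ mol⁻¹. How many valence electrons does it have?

2

Look for the largest jump between consecutive ionization energies: IE3/IE2 ≈ 5.3, far larger than any earlier ratio.
That jump marks the point where a core electron is being removed. So the atom has 2 valence electrons.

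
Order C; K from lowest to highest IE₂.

After 1 electron has been removed, what remains? C⁺ still has 3 valence electrons; K⁺ is the bare [Ar] core.
Breaking into a closed-shell core is much more expensive than removing a leftover valence electron — K has the largest IE_2 here.
Tabulated IE_2 (kJ/mol): C 2353, K 3052.
Hence IE_2: C < K.

C < K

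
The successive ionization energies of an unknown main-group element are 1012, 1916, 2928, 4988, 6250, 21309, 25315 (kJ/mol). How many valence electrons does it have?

5

Look for the largest jump between consecutive ionization energies: IE6/IE5 ≈ 3.4, far larger than any earlier ratio.
That jump marks the point where a core electron is being removed. So the atom has 5 valence electrons.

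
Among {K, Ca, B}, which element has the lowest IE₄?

K

Consider each +3 ion: K³⁺ is already 2 electrons into the core; Ca³⁺ is already 1 electron into the core; B³⁺ is the bare [He] core.
All of these are removing an electron from a noble-gas core or deeper; the smaller core (lower principal quantum number) is held far more tightly, and within a period the higher nuclear charge binds the same core more tightly.
Tabulated IE_4 (kJ/mol): K 5877, Ca 6491, B 25026.
So the fourth ionization energies run K < Ca < B.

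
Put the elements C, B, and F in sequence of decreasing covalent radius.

B > C > F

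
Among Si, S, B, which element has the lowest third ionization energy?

IE_3 is the cost of taking one more electron from the +2 cation: Si²⁺ still has 2 valence electrons; S²⁺ still has 4 valence electrons; B²⁺ still has 1 valence electron.
All are still removing valence electrons, so compare the +2 ions as you would atoms: IE_3 generally rises across a period (higher Z_eff) and falls down a group (larger shell), subject to the usual subshell exceptions.
Valence configurations: Si²⁺ [Ne]3s², S²⁺ [Ne]3s²3p², B²⁺ [He]2s¹.
The numbers (kJ/mol): Si 3232, S 3357, B 3660.
Putting it together, IE_3: Si < S < B.

Si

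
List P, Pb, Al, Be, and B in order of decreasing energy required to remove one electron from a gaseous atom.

Be is in period 2, group 2; B is in period 2, group 13; Al is in period 3, group 13; P is in period 3, group 15; Pb is in period 6, group 14.
Across a period the outer electron is held more tightly (higher IE₁); down a group it sits in a higher shell, more shielded, and comes off more easily.
Here both period and group differ, so the two effects have to be weighed against each other.
Pb > Al: period and group pull opposite ways; the across-period shift dominates (716 vs 578 kJ/mol).
B > Pb: period and group pull opposite ways; the down-group shift dominates (801 vs 716 kJ/mol).
Be > B: this pair runs against the simple trend — see the exception note.
P > Be: the two effects oppose for this pair; the across-period effect wins (1012 vs 900 kJ/mol).
Note the exception: Be has a higher first ionization energy than B, contrary to the simple trend — removing B's lone 2p electron is easier than breaking Be's filled 2s².
For reference (kJ/mol): Be 900, B 801, Al 578, P 1012, Pb 716.
So from highest to lowest: P > Be > B > Pb > Al.

P > Be > B > Pb > Al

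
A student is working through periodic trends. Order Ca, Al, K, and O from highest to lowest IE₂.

The second ionization energy removes an electron from the +1 ion. For each element: Ca⁺ still has 1 valence electron; Al⁺ still has 2 valence electrons; K⁺ is the bare [Ar] core; O⁺ still has 5 valence electrons.
Usually core removal costs more than valence removal, but here the competition is close: a tightly held n=2 valence electron can cost more to remove than an n=3 core electron, so the actual values have to decide it.
Valence configurations: Ca⁺ [Ar]4s¹, Al⁺ [Ne]3s², O⁺ [He]2s²2p³.
Approximate IE_2 values (kJ/mol): Ca 1145, Al 1817, K 3052, O 3388.
Putting it together, IE_2: Ca < Al < K < O.

O > K > Al > Ca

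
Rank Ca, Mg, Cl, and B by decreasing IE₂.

B > Cl > Mg > Ca

Consider each +1 ion: Ca⁺ still has 1 valence electron; Mg⁺ still has 1 valence electron; Cl⁺ still has 6 valence electrons; B⁺ still has 2 valence electrons.
All are still removing valence electrons, so compare the +1 ions as you would atoms: IE_2 generally rises across a period (higher Z_eff) and falls down a group (larger shell), subject to the usual subshell exceptions.
Valence configurations: Ca⁺ [Ar]4s¹, Mg⁺ [Ne]3s¹, Cl⁺ [Ne]3s²3p⁴, B⁺ [He]2s².
Approximate IE_2 values (kJ/mol): Ca 1145, Mg 1451, Cl 2298, B 2427.
So the second ionization energies run Ca < Mg < Cl < B.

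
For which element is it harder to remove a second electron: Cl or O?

The second ionization energy removes an electron from the +1 ion. For each element: Cl⁺ still has 6 valence electrons; O⁺ still has 5 valence electrons.
All are still removing valence electrons, so compare the +1 ions as you would atoms: IE_2 generally rises across a period (higher Z_eff) and falls down a group (larger shell), subject to the usual subshell exceptions.
Valence configurations: Cl⁺ [Ne]3s²3p⁴, O⁺ [He]2s²2p³.
Approximate IE_2 values (kJ/mol): Cl 2298, O 3388.
Hence IE_2: Cl < O.

O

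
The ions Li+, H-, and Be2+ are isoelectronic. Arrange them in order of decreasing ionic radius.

H-, Li+, Be2+

All of these have 2 electrons, so size is governed by nuclear charge alone: the more protons, the stronger the pull on the same electron cloud, and the smaller the ion.
Nuclear charges: Be2+ (Z=4), Li+ (Z=3), H- (Z=1).
Largest to smallest: H- > Li+ > Be2+.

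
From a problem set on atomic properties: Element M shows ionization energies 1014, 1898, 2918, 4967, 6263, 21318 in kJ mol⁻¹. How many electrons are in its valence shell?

Look for the largest jump between consecutive ionization energies: IE6/IE5 ≈ 3.4, far larger than any earlier ratio.
That jump marks the point where a core electron is being removed. So the atom has 5 valence electrons.

5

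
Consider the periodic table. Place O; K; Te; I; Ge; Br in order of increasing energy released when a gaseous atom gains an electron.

K, Ge, O, Te, I, Br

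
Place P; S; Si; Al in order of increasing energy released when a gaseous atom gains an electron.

Al is in period 3, group 13; Si is in period 3, group 14; P is in period 3, group 15; S is in period 3, group 16.
Adding an electron releases more energy for atoms nearer the top right (short of the noble gases).
All lie in period 3; the across-period trend (electron affinity increases left to right) applies, with the exception below.
Note the exception: Si has a higher electron affinity than P, contrary to the simple trend — adding an electron to P's half-filled 3p³ is unfavourable, so Si (3p²) has the more exothermic EA.
Approximate values (kJ/mol): Al 42, Si 134, P 72, S 200.
So from lowest to highest: Al < P < Si < S.

Al, P, Si, S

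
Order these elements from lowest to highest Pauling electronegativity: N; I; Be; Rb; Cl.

Be is in period 2, group 2; N is in period 2, group 15; Cl is in period 3, group 17; Rb is in period 5, group 1; I is in period 5, group 17.
EN rises left→right (higher Z_eff, smaller atoms) and falls top→bottom (larger, more shielded atoms).
Here both period and group differ, so the two effects have to be weighed against each other.
Be > Rb: both effects reinforce here, so Be is clearly the higher of the two.
I > Be: the two effects oppose for this pair; the across-period effect wins (2.66 vs 1.57).
N > I: period and group pull opposite ways; the down-group shift dominates (3.04 vs 2.66).
Cl > N: period and group pull opposite ways; the across-period shift dominates (3.16 vs 3.04).
Tabulated electronegativity (Pauling): Be 1.57, N 3.04, Cl 3.16, Rb 0.82, I 2.66.
So from lowest to highest: Rb < Be < I < N < Cl.

Rb, Be, I, N, Cl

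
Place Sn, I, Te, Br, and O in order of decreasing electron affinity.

O is in period 2, group 16; Br is in period 4, group 17; Sn is in period 5, group 14; Te is in period 5, group 16; I is in period 5, group 17.
Atoms with high Z_eff and room in the valence shell (especially the halogens) have the most exothermic electron affinities.
Here both period and group differ, so the two effects have to be weighed against each other.
O > Sn: relative to Sn, both the across-period and down-group shifts push O's electron affinity up.
Te > O: this pair runs against the simple trend — see the exception note.
I > Te: both are in period 5; the period trend gives I the larger value.
Br > I: Br sits above I in group 17, so the down-group effect alone puts Br higher.
Note the exception: Te has a higher electron affinity than O, contrary to the simple trend — O's compact 2p subshell gives strong electron–electron repulsion on the added electron.
For reference (kJ/mol): O 141, Br 325, Sn 107, Te 190, I 295.
So from highest to lowest: Br > I > Te > O > Sn.

Br > I > Te > O > Sn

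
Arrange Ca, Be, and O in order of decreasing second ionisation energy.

O, Be, Ca

The second ionization energy removes an electron from the +1 ion. For each element: Ca⁺ still has 1 valence electron; Be⁺ still has 1 valence electron; O⁺ still has 5 valence electrons.
All are still removing valence electrons, so compare the +1 ions as you would atoms: IE_2 generally rises across a period (higher Z_eff) and falls down a group (larger shell), subject to the usual subshell exceptions.
Valence configurations: Ca⁺ [Ar]4s¹, Be⁺ [He]2s¹, O⁺ [He]2s²2p³.
Approximate IE_2 values (kJ/mol): Ca 1145, Be 1757, O 3388.
So the second ionization energies run Ca < Be < O.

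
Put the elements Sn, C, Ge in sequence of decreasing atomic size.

Moving right in a period, electrons are added to the same shell under a stronger nuclear pull, so atoms get smaller; moving down, a new shell is opened and atoms get larger.
All are in group 14, so atomic radius increases down the group.
So from largest to smallest: Sn > Ge > C.

Sn, Ge, C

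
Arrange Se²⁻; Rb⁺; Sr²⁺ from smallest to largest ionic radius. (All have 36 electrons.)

Sr²⁺ < Rb⁺ < Se²⁻

All of these have 36 electrons, so size is governed by nuclear charge alone: the more protons, the stronger the pull on the same electron cloud, and the smaller the ion.
Nuclear charges: Sr²⁺ (Z=38), Rb⁺ (Z=37), Se²⁻ (Z=34).
Smallest to largest: Sr²⁺ < Rb⁺ < Se²⁻.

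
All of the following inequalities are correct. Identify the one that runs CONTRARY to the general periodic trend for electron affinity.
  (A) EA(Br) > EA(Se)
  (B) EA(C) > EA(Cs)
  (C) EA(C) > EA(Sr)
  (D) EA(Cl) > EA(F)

The general trend: electron affinity increases across a period and decreases down a group.
(A) Br (period 4, group 17) vs Se (period 4, group 16): the stated order agrees with the simple trend.
(B) C (period 2, group 14) vs Cs (period 6, group 1): the stated order agrees with the simple trend.
(C) C (period 2, group 14) vs Sr (period 5, group 2): the stated order agrees with the simple trend.
(D) Cl (period 3, group 17) vs F (period 2, group 17): the stated order contradicts the simple trend.
The exception is (D): F's small 2p subshell makes the incoming electron feel strong e⁻–e⁻ repulsion, so Cl actually releases more energy on gaining an electron.

(D)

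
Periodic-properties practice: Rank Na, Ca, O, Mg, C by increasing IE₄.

The fourth ionization energy removes an electron from the +3 ion. For each element: Na³⁺ is already 2 electrons into the core; Ca³⁺ is already 1 electron into the core; O³⁺ still has 3 valence electrons; Mg³⁺ is already 1 electron into the core; C³⁺ still has 1 valence electron.
Usually core removal costs more than valence removal, but here the competition is close: a tightly held n=2 valence electron can cost more to remove than an n=3 core electron, so the actual values have to decide it.
Valence configurations: O³⁺ [He]2s²2p¹, C³⁺ [He]2s¹.
Approximate IE_4 values (kJ/mol): Na 9543, Ca 6491, O 7469, Mg 10543, C 6223.
Hence IE_4: C < Ca < O < Na < Mg.

C, Ca, O, Na, Mg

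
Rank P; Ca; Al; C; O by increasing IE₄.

The fourth ionization energy removes an electron from the +3 ion. For each element: P³⁺ still has 2 valence electrons; Ca³⁺ is already 1 electron into the core; Al³⁺ is the bare [Ne] core; C³⁺ still has 1 valence electron; O³⁺ still has 3 valence electrons.
Usually core removal costs more than valence removal, but here the competition is close: a tightly held n=2 valence electron can cost more to remove than an n=3 core electron, so the actual values have to decide it.
Valence configurations: P³⁺ [Ne]3s², C³⁺ [He]2s¹, O³⁺ [He]2s²2p¹.
Approximate IE_4 values (kJ/mol): P 4964, Ca 6491, Al 11577, C 6223, O 7469.
Overall IE_4 order: P < C < Ca < O < Al.

P < C < Ca < O < Al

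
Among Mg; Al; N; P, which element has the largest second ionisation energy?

N

Consider each +1 ion: Mg⁺ still has 1 valence electron; Al⁺ still has 2 valence electrons; N⁺ still has 4 valence electrons; P⁺ still has 4 valence electrons.
All are still removing valence electrons, so compare the +1 ions as you would atoms: IE_2 generally rises across a period (higher Z_eff) and falls down a group (larger shell), subject to the usual subshell exceptions.
Valence configurations: Mg⁺ [Ne]3s¹, Al⁺ [Ne]3s², N⁺ [He]2s²2p², P⁺ [Ne]3s²3p².
Tabulated IE_2 (kJ/mol): Mg 1451, Al 1817, N 2856, P 1907.
Overall IE_2 order: Mg < Al < P < N.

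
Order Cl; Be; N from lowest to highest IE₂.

Be < Cl < N

The second ionization energy removes an electron from the +1 ion. For each element: Cl⁺ still has 6 valence electrons; Be⁺ still has 1 valence electron; N⁺ still has 4 valence electrons.
All are still removing valence electrons, so compare the +1 ions as you would atoms: IE_2 generally rises across a period (higher Z_eff) and falls down a group (larger shell), subject to the usual subshell exceptions.
Valence configurations: Cl⁺ [Ne]3s²3p⁴, Be⁺ [He]2s¹, N⁺ [He]2s²2p².
The numbers (kJ/mol): Cl 2298, Be 1757, N 2856.
Hence IE_2: Be < Cl < N.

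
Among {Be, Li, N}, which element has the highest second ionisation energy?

Li

Consider each +1 ion: Be⁺ still has 1 valence electron; Li⁺ is the bare [He] core; N⁺ still has 4 valence electrons.
Pulling an electron out of a noble-gas core costs far more than removing a remaining valence electron, so Li sits at the high end of IE_2.
Valence configurations: Be⁺ [He]2s¹, N⁺ [He]2s²2p².
Tabulated IE_2 (kJ/mol): Be 1757, Li 7298, N 2856.
Overall IE_2 order: Be < N < Li.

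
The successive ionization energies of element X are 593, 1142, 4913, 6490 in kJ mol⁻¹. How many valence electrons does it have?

2

Look for the largest jump between consecutive ionization energies: IE3/IE2 ≈ 4.3, far larger than any earlier ratio.
That jump marks the point where a core electron is being removed. So the atom has 2 valence electrons.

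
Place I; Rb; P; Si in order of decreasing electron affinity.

I > Si > P > Rb

Si is in period 3, group 14; P is in period 3, group 15; Rb is in period 5, group 1; I is in period 5, group 17.
Electron affinity generally becomes more exothermic across a period toward the halogens and less exothermic down a group.
These span different periods and groups, so the two trends combine.
P > Rb: both effects reinforce here, so P is clearly the higher of the two.
Si > P: this pair runs against the simple trend — see the exception note.
I > Si: period and group pull opposite ways; the across-period shift dominates (295 vs 134 kJ/mol).
Note the exception: Si has a higher electron affinity than P, contrary to the simple trend — adding an electron to P's half-filled 3p³ is unfavourable, so Si (3p²) has the more exothermic EA.
For reference (kJ/mol): Si 134, P 72, Rb 47, I 295.
So from highest to lowest: I > Si > P > Rb.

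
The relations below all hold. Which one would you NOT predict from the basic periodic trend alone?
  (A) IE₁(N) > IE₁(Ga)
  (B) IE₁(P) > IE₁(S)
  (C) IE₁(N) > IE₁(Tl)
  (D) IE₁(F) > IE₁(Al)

(B)

The general trend: IE₁ increases across a period and decreases down a group.
(A) N (period 2, group 15) vs Ga (period 4, group 13): the stated order agrees with the simple trend.
(B) P (period 3, group 15) vs S (period 3, group 16): the stated order contradicts the simple trend.
(C) N (period 2, group 15) vs Tl (period 6, group 13): the stated order agrees with the simple trend.
(D) F (period 2, group 17) vs Al (period 3, group 13): the stated order agrees with the simple trend.
The exception is (B): S (3p⁴) ionizes more easily than half-filled P (3p³) because the paired 3p electron in S is pushed out by e⁻–e⁻ repulsion.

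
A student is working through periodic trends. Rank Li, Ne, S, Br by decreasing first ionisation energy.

Li is in period 2, group 1; Ne is in period 2, group 18; S is in period 3, group 16; Br is in period 4, group 17.
First ionization energy rises across a period (greater Z_eff holds electrons more tightly) and falls down a group (valence electrons are farther from the nucleus).
These span different periods and groups, so the two trends combine.
S > Li: the two effects oppose for this pair; the across-period effect wins (1000 vs 520 kJ/mol).
Br > S: the two effects oppose for this pair; the across-period effect wins (1140 vs 1000 kJ/mol).
Ne > Br: relative to Br, both the across-period and down-group shifts push Ne's first ionization energy up.
For reference (kJ/mol): Li 520, Ne 2081, S 1000, Br 1140.
So from highest to lowest: Ne > Br > S > Li.

Ne > Br > S > Li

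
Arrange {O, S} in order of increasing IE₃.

S < O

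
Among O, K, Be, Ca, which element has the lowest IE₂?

Consider each +1 ion: O⁺ still has 5 valence electrons; K⁺ is the bare [Ar] core; Be⁺ still has 1 valence electron; Ca⁺ still has 1 valence electron.
Usually core removal costs more than valence removal, but here the competition is close: a tightly held n=2 valence electron can cost more to remove than an n=3 core electron, so the actual values have to decide it.
Valence configurations: O⁺ [He]2s²2p³, Be⁺ [He]2s¹, Ca⁺ [Ar]4s¹.
The numbers (kJ/mol): O 3388, K 3052, Be 1757, Ca 1145.
Hence IE_2: Ca < Be < K < O.

Ca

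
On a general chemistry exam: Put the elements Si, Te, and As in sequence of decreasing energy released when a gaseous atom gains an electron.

Te > Si > As

Si is in period 3, group 14; As is in period 4, group 15; Te is in period 5, group 16.
EA tends to increase across a period and decrease down a group, though the pattern is less regular than for IE or radius.
A diagonal step moves right (one effect) and down (the opposite effect) at once.
Si > As: period and group pull opposite ways; the down-group shift dominates (134 vs 78 kJ/mol).
Te > Si: the two effects oppose for this pair; the across-period effect wins (190 vs 134 kJ/mol).
For reference (kJ/mol): Si 134, As 78, Te 190.
So from highest to lowest: Te > Si > As.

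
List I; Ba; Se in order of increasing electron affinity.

Se is in period 4, group 16; I is in period 5, group 17; Ba is in period 6, group 2.
EA tends to increase across a period and decrease down a group, though the pattern is less regular than for IE or radius.
Here both period and group differ, so the two effects have to be weighed against each other.
Se > Ba: relative to Ba, both the across-period and down-group shifts push Se's electron affinity up.
I > Se: period and group pull opposite ways; the across-period shift dominates (295 vs 195 kJ/mol).
Approximate values (kJ/mol): Se 195, I 295, Ba 14.
So from lowest to highest: Ba < Se < I.

Ba, Se, I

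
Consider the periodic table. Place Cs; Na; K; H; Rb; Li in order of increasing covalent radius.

H < Li < Na < K < Rb < Cs

H is in period 1, group 1; Li is in period 2, group 1; Na is in period 3, group 1; K is in period 4, group 1; Rb is in period 5, group 1; Cs is in period 6, group 1.
Atomic radius shrinks across a period as nuclear charge pulls the same shell inward, and grows down a group as new shells are added.
All are in group 1, so atomic radius increases down the group.
So from smallest to largest: H < Li < Na < K < Rb < Cs.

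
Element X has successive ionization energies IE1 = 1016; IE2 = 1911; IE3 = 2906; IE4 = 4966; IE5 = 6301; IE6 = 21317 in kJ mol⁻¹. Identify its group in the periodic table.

Group 15

Look for the largest jump between consecutive ionization energies: IE6/IE5 ≈ 3.4, far larger than any earlier ratio.
That jump marks the point where a core electron is being removed. So the atom has 5 valence electrons.
A main-group element with 5 valence electrons is in group 15.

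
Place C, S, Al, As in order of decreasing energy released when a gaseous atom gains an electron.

Atoms with high Z_eff and room in the valence shell (especially the halogens) have the most exothermic electron affinities.
Here both period and group differ, so the two effects have to be weighed against each other.
As > Al: period and group pull opposite ways; the across-period shift dominates (78 vs 42 kJ/mol).
C > As: the two effects oppose for this pair; the down-group effect wins (122 vs 78 kJ/mol).
S > C: the two effects oppose for this pair; the across-period effect wins (200 vs 122 kJ/mol).
Tabulated electron affinity (kJ/mol): C 122, Al 42, S 200, As 78.
So from highest to lowest: S > C > As > Al.

S, C, As, Al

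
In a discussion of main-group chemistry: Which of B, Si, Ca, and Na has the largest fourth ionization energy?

IE_4 is the cost of taking one more electron from the +3 cation: B³⁺ is the bare [He] core; Si³⁺ still has 1 valence electron; Ca³⁺ is already 1 electron into the core; Na³⁺ is already 2 electrons into the core.
Core electrons are held far more tightly than valence electrons, so Ca, Na and B top the IE_4 order.
Approximate IE_4 values (kJ/mol): B 25026, Si 4356, Ca 6491, Na 9543.
Overall IE_4 order: Si < Ca < Na < B.

B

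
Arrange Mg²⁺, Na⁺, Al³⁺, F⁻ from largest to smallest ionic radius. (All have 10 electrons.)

All of these have 10 electrons, so size is governed by nuclear charge alone: the more protons, the stronger the pull on the same electron cloud, and the smaller the ion.
Nuclear charges: Al³⁺ (Z=13), Mg²⁺ (Z=12), Na⁺ (Z=11), F⁻ (Z=9).
Largest to smallest: F⁻ > Na⁺ > Mg²⁺ > Al³⁺.

F⁻ > Na⁺ > Mg²⁺ > Al³⁺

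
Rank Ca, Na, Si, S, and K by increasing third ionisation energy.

Si < S < K < Ca < Na

IE_3 is the cost of taking one more electron from the +2 cation: Ca²⁺ is the bare [Ar] core; Na²⁺ is already 1 electron into the core; Si²⁺ still has 2 valence electrons; S²⁺ still has 4 valence electrons; K²⁺ is already 1 electron into the core.
Breaking into a closed-shell core is much more expensive than removing a leftover valence electron — K, Ca and Na have the largest IE_3 here.
Valence configurations: Si²⁺ [Ne]3s², S²⁺ [Ne]3s²3p².
Approximate IE_3 values (kJ/mol): Ca 4912, Na 6910, Si 3232, S 3357, K 4420.
Putting it together, IE_3: Si < S < K < Ca < Na.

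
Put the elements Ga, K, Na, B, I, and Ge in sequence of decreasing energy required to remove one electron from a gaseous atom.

I > B > Ge > Ga > Na > K

IE₁ increases left→right with effective nuclear charge and decreases top→bottom as the valence shell moves farther out.
Neither a single period nor a single group — weigh both effects.
Na > K: Na sits above K in group 1, so the down-group effect alone puts Na higher.
Ga > Na: the two effects oppose for this pair; the across-period effect wins (579 vs 496 kJ/mol).
Ge > Ga: both are in period 4; the period trend gives Ge the larger value.
B > Ge: the two effects oppose for this pair; the down-group effect wins (801 vs 762 kJ/mol).
I > B: period and group pull opposite ways; the across-period shift dominates (1008 vs 801 kJ/mol).
Approximate values (kJ/mol): B 801, Na 496, K 419, Ga 579, Ge 762, I 1008.
So from highest to lowest: I > B > Ge > Ga > Na > K.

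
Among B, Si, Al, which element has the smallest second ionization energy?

Si

The second ionization energy removes an electron from the +1 ion. For each element: B⁺ still has 2 valence electrons; Si⁺ still has 3 valence electrons; Al⁺ still has 2 valence electrons.
All are still removing valence electrons, so compare the +1 ions as you would atoms: IE_2 generally rises across a period (higher Z_eff) and falls down a group (larger shell), subject to the usual subshell exceptions.
Valence configurations: B⁺ [He]2s², Si⁺ [Ne]3s²3p¹, Al⁺ [Ne]3s².
Si⁺ loses a lone 3p electron whereas Al⁺ must break into a filled 3s² pair, so IE_2(Al) > IE_2(Si) even though Si has the higher nuclear charge.
The numbers (kJ/mol): B 2427, Si 1577, Al 1817.
So the second ionization energies run Si < Al < B.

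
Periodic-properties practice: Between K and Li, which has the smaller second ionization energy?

K

Consider each +1 ion: K⁺ is the bare [Ar] core; Li⁺ is the bare [He] core.
All of these are removing an electron from a noble-gas core or deeper; the smaller core (lower principal quantum number) is held far more tightly, and within a period the higher nuclear charge binds the same core more tightly.
Approximate IE_2 values (kJ/mol): K 3052, Li 7298.
So the second ionization energies run K < Li.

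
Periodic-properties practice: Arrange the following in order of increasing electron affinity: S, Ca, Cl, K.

S is in period 3, group 16; Cl is in period 3, group 17; K is in period 4, group 1; Ca is in period 4, group 2.
Adding an electron releases more energy for atoms nearer the top right (short of the noble gases).
Neither a single period nor a single group — weigh both effects.
K > Ca: this pair runs against the simple trend — see the exception note.
S > K: relative to K, both the across-period and down-group shifts push S's electron affinity up.
Cl > S: both are in period 3; the period trend gives Cl the larger value.
Note the exception: K has a higher electron affinity than Ca, contrary to the simple trend — adding an electron to Ca (ns²) has to open a new, higher-energy np subshell, which is unfavourable.
Approximate values (kJ/mol): S 200, Cl 349, K 48, Ca 2.
So from lowest to highest: Ca < K < S < Cl.

Ca, K, S, Cl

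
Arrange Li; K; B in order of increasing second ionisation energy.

B < K < Li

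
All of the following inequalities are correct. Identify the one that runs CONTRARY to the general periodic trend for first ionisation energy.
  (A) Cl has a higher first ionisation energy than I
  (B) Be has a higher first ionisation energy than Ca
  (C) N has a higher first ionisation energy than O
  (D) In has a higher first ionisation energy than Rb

The general trend: first ionisation energy increases across a period and decreases down a group.
(A) Cl (period 3, group 17) vs I (period 5, group 17): the stated order agrees with the simple trend.
(B) Be (period 2, group 2) vs Ca (period 4, group 2): the stated order agrees with the simple trend.
(C) N (period 2, group 15) vs O (period 2, group 16): the stated order contradicts the simple trend.
(D) In (period 5, group 13) vs Rb (period 5, group 1): the stated order agrees with the simple trend.
The exception is (C): pairing an electron in O's 2p⁴ costs repulsion energy, so O ionizes more easily than half-filled N (2p³).

(C)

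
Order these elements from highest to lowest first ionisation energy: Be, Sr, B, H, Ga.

H is in period 1, group 1; Be is in period 2, group 2; B is in period 2, group 13; Ga is in period 4, group 13; Sr is in period 5, group 2.
IE₁ increases left→right with effective nuclear charge and decreases top→bottom as the valence shell moves farther out.
These span different periods and groups, so the two trends combine.
Ga > Sr: both effects reinforce here, so Ga is clearly the higher of the two.
B > Ga: B sits above Ga in group 13, so the down-group effect alone puts B higher.
Be > B: this pair runs against the simple trend — see the exception note.
H > Be: period and group pull opposite ways; the down-group shift dominates (1312 vs 900 kJ/mol).
Note the exception: Be has a higher first ionization energy than B, contrary to the simple trend — removing B's lone 2p electron is easier than breaking Be's filled 2s².
Tabulated first ionization energy (kJ/mol): H 1312, Be 900, B 801, Ga 579, Sr 550.
So from highest to lowest: H > Be > B > Ga > Sr.

H > Be > B > Ga > Sr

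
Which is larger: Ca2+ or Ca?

Ca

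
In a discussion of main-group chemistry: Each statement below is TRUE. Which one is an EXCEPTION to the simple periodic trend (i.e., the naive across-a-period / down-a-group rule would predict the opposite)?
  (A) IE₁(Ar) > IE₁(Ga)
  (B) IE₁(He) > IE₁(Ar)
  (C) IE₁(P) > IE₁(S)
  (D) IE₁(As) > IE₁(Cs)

(C)

The general trend: first ionisation energy increases across a period and decreases down a group.
(A) Ar (period 3, group 18) vs Ga (period 4, group 13): the stated order agrees with the simple trend.
(B) He (period 1, group 18) vs Ar (period 3, group 18): the stated order agrees with the simple trend.
(C) P (period 3, group 15) vs S (period 3, group 16): the stated order contradicts the simple trend.
(D) As (period 4, group 15) vs Cs (period 6, group 1): the stated order agrees with the simple trend.
The exception is (C): S (3p⁴) ionizes more easily than half-filled P (3p³) because the paired 3p electron in S is pushed out by e⁻–e⁻ repulsion.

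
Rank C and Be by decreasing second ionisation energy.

IE_2 is the cost of taking one more electron from the +1 cation: C⁺ still has 3 valence electrons; Be⁺ still has 1 valence electron.
All are still removing valence electrons, so compare the +1 ions as you would atoms: IE_2 generally rises across a period (higher Z_eff) and falls down a group (larger shell), subject to the usual subshell exceptions.
Valence configurations: C⁺ [He]2s²2p¹, Be⁺ [He]2s¹.
Approximate IE_2 values (kJ/mol): C 2353, Be 1757.
Hence IE_2: Be < C.

C > Be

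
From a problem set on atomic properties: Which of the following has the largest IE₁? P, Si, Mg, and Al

Mg is in period 3, group 2; Al is in period 3, group 13; Si is in period 3, group 14; P is in period 3, group 15.
Across a period the outer electron is held more tightly (higher IE₁); down a group it sits in a higher shell, more shielded, and comes off more easily.
All lie in period 3; the across-period trend (first ionization energy increases left to right) applies, with the exception below.
Note the exception: Mg has a higher first ionization energy than Al, contrary to the simple trend — Al's single 3p electron is easier to remove than one from Mg's filled 3s².
Tabulated first ionization energy (kJ/mol): Mg 738, Al 578, Si 786, P 1012.
The largest IE₁ among these belongs to P.

P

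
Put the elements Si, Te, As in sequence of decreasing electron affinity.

Si is in period 3, group 14; As is in period 4, group 15; Te is in period 5, group 16.
Adding an electron releases more energy for atoms nearer the top right (short of the noble gases).
These sit on a diagonal, where the across-period and down-group effects partly cancel.
Si > As: period and group pull opposite ways; the down-group shift dominates (134 vs 78 kJ/mol).
Te > Si: period and group pull opposite ways; the across-period shift dominates (190 vs 134 kJ/mol).
Tabulated electron affinity (kJ/mol): Si 134, As 78, Te 190.
So from highest to lowest: Te > Si > As.

Te > Si > As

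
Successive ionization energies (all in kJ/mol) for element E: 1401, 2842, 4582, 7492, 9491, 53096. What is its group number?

Group 15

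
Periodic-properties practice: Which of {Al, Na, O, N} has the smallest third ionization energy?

Al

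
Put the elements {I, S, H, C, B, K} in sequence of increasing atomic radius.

Atomic radius shrinks across a period as nuclear charge pulls the same shell inward, and grows down a group as new shells are added.
These span different periods and groups, so the two trends combine.
C > H: period and group pull opposite ways; the down-group shift dominates (75 vs 32 pm).
B > C: both are in period 2; the period trend gives B the larger value.
S > B: period and group pull opposite ways; the down-group shift dominates (103 vs 85 pm).
I > S: period and group pull opposite ways; the down-group shift dominates (133 vs 103 pm).
K > I: period and group pull opposite ways; the across-period shift dominates (196 vs 133 pm).
Tabulated atomic radius (pm): H 32, B 85, C 75, S 103, K 196, I 133.
So from smallest to largest: H < C < B < S < I < K.

H < C < B < S < I < K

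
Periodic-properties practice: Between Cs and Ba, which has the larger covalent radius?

Cs is in period 6, group 1; Ba is in period 6, group 2.
Moving right in a period, electrons are added to the same shell under a stronger nuclear pull, so atoms get smaller; moving down, a new shell is opened and atoms get larger.
All lie in period 6, so atomic radius increases right to left.
So Cs has the larger covalent radius (Cs > Ba).

Cs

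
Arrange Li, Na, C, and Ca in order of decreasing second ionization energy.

After 1 electron has been removed, what remains? Li⁺ is the bare [He] core; Na⁺ is the bare [Ne] core; C⁺ still has 3 valence electrons; Ca⁺ still has 1 valence electron.
Pulling an electron out of a noble-gas core costs far more than removing a remaining valence electron, so Na and Li sit at the high end of IE_2.
Valence configurations: C⁺ [He]2s²2p¹, Ca⁺ [Ar]4s¹.
Approximate IE_2 values (kJ/mol): Li 7298, Na 4562, C 2353, Ca 1145.
Hence IE_2: Ca < C < Na < Li.

Li, Na, C, Ca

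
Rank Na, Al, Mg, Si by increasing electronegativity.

Na, Mg, Al, Si

Na is in period 3, group 1; Mg is in period 3, group 2; Al is in period 3, group 13; Si is in period 3, group 14.
EN rises left→right (higher Z_eff, smaller atoms) and falls top→bottom (larger, more shielded atoms).
All lie in period 3, so electronegativity increases left to right.
So from lowest to highest: Na < Mg < Al < Si.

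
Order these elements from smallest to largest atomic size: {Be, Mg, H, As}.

H is in period 1, group 1; Be is in period 2, group 2; Mg is in period 3, group 2; As is in period 4, group 15.
Atomic radius shrinks across a period as nuclear charge pulls the same shell inward, and grows down a group as new shells are added.
These span different periods and groups, so the two trends combine.
Be > H: the two effects oppose for this pair; the down-group effect wins (102 vs 32 pm).
As > Be: period and group pull opposite ways; the down-group shift dominates (121 vs 102 pm).
Mg > As: period and group pull opposite ways; the across-period shift dominates (139 vs 121 pm).
Tabulated atomic radius (pm): H 32, Be 102, Mg 139, As 121.
So from smallest to largest: H < Be < As < Mg.

H < Be < As < Mg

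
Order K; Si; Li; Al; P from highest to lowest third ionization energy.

IE_3 is the cost of taking one more electron from the +2 cation: K²⁺ is already 1 electron into the core; Si²⁺ still has 2 valence electrons; Li²⁺ is already 1 electron into the core; Al²⁺ still has 1 valence electron; P²⁺ still has 3 valence electrons.
Pulling an electron out of a noble-gas core costs far more than removing a remaining valence electron, so K and Li sit at the high end of IE_3.
Valence configurations: Si²⁺ [Ne]3s², Al²⁺ [Ne]3s¹, P²⁺ [Ne]3s²3p¹.
P²⁺ loses a lone 3p electron whereas Si²⁺ must break into a filled 3s² pair, so IE_3(Si) > IE_3(P) even though P has the higher nuclear charge.
Tabulated IE_3 (kJ/mol): K 4420, Si 3232, Li 11815, Al 2745, P 2914.
Putting it together, IE_3: Al < P < Si < K < Li.

Li > K > Si > P > Al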